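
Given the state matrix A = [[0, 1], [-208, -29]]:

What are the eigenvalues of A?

det(A - λI) = λ² - (-29)λ + 208 = (λ - (-16))(λ - (-13)). Eigenvalues: -16, -13.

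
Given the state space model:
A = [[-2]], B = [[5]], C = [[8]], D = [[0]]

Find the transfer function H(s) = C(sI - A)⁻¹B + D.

(sI - A)⁻¹ = 1/(s + 2). H(s) = 8 × 5/(s + 2) + 0 = 40/(s + 2).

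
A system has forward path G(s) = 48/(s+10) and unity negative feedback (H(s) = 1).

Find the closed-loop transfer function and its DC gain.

T(s) = G/(1+GH) = [48/(s+10)] / [1 + 48/(s+10)] = 48/(s+10+48) = 48/(s+58). DC gain = 48/58 = 0.8276.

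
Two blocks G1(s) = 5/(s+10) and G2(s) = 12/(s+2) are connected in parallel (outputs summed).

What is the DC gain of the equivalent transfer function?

Parallel: G_eq = G1 + G2. DC gain = G1(0) + G2(0) = 5/10 + 12/2 = 0.5 + 6 = 6.5.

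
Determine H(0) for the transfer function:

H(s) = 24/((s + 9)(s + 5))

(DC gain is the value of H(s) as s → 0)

DC gain = H(0) = 24/(9 × 5) = 24/45 = 0.5333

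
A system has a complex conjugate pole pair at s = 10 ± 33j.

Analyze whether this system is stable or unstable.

Real part of poles is 10 (> 0, right half-plane). Unstable.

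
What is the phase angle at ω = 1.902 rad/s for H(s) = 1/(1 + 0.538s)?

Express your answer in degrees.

Phase = -arctan(ωτ) = -arctan(1.902 × 0.538) = -45.7°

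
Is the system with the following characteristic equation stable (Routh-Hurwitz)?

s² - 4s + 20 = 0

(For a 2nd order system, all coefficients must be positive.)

Coefficients: 1, -4, 20. b=-4 not positive, so system is unstable.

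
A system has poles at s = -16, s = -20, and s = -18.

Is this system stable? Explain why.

All poles are in the left half-plane. System is stable.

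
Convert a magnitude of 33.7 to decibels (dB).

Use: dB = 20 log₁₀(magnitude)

dB = 20 log₁₀(33.7) = 30.6 dB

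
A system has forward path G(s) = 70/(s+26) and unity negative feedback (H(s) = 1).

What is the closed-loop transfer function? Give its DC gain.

T(s) = G/(1+GH) = [70/(s+26)] / [1 + 70/(s+26)] = 70/(s+26+70) = 70/(s+96). DC gain = 70/96 = 0.7292.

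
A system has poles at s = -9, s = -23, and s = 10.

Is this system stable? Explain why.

Pole(s) at s = 10 are not in the left half-plane. System is unstable.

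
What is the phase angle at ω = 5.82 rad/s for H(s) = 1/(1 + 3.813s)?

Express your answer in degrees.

Phase = -arctan(ωτ) = -arctan(5.82 × 3.813) = -87.4°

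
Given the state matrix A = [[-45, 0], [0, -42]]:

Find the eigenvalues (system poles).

For diagonal matrix, eigenvalues are diagonal entries: λ₁ = -45, λ₂ = -42.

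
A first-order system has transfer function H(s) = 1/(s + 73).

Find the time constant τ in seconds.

For H(s) = 1/(s + 1/τ), the pole is at -1/τ = -73, so τ = 1/73 = 0.0137 s.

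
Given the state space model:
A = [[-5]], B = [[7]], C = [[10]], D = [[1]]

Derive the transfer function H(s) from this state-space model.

(sI - A)⁻¹ = 1/(s + 5). H(s) = 10×7/(s + 5) + 1 = (s + 75)/(s + 5).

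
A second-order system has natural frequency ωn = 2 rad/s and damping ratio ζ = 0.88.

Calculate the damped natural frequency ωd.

ωd = ωn√(1 - ζ²) = 2√(1 - 0.88²) = 0.95 rad/s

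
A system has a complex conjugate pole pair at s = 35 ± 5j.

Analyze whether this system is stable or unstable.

Real part of poles is 35 (> 0, right half-plane). Unstable.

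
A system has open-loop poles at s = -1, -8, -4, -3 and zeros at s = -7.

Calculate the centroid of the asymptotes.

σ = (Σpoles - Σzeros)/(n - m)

σ = (Σpoles - Σzeros)/(n - m) = (-16 - (-7))/(4 - 1) = -9/3 = -3.0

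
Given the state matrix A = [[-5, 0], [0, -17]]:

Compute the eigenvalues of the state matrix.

For diagonal matrix, eigenvalues are diagonal entries: λ₁ = -5, λ₂ = -17.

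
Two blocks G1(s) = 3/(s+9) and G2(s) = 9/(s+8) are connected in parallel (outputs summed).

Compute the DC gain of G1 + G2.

Parallel: G_eq = G1 + G2. DC gain = G1(0) + G2(0) = 3/9 + 9/8 = 0.3333 + 1.125 = 1.4583.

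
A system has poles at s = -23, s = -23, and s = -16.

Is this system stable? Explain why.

All poles are in the left half-plane. System is stable.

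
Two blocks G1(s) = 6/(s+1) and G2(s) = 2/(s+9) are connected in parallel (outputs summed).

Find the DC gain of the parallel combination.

Parallel: G_eq = G1 + G2. DC gain = G1(0) + G2(0) = 6/1 + 2/9 = 6 + 0.2222 = 6.2222.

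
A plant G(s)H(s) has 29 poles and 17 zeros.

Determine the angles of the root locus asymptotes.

n - m = 29 - 17 = 12. Angles: θk = (2k + 1)·180°/12 = 15°, 45°, 75°, 105°, 135°, 165°, 195°, 225°, 255°, 285°, 315°, 345°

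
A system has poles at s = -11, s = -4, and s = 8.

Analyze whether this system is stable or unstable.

Pole(s) at s = 8 are not in the left half-plane. System is unstable.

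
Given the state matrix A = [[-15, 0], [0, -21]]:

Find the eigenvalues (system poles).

For diagonal matrix, eigenvalues are diagonal entries: λ₁ = -15, λ₂ = -21.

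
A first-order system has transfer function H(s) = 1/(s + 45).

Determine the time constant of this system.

For H(s) = 1/(s + 1/τ), the pole is at -1/τ = -45, so τ = 1/45 = 0.0222 s.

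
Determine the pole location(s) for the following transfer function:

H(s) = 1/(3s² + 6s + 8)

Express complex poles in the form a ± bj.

Discriminant = 6² - 4×3×8 = 36 - 96 = -60 < 0, so the poles are a complex conjugate pair s = (-6 ± j√60)/(2×3). Real part = -6/(2×3) = -6/6 = -1; imaginary part = ±√60/(2×3) ≈ 1.2910. Poles: s = -1 ± 1.2910j.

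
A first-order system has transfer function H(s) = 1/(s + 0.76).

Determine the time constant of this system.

For H(s) = 1/(s + 1/τ), the pole is at -1/τ = -0.76, so τ = 1/0.76 = 1.3158 s.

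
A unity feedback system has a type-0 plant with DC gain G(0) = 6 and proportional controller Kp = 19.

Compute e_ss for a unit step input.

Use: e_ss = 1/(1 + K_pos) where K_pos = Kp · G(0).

K_pos = Kp · G(0) = 19 × 6 = 114. e_ss = 1/(1 + 114) = 0.0087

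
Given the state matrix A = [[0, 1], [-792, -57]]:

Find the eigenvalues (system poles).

det(A - λI) = λ² - (-57)λ + 792 = (λ - (-24))(λ - (-33)). Eigenvalues: -24, -33.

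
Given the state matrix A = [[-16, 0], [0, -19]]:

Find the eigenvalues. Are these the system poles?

For diagonal matrix, eigenvalues are diagonal entries: λ₁ = -16, λ₂ = -19. Eigenvalues of A = system poles.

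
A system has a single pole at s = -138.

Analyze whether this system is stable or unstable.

Pole at s = -138 is in the left half-plane. Stable.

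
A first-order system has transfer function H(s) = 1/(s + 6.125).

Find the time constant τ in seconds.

For H(s) = 1/(s + 1/τ), the pole is at -1/τ = -6.125, so τ = 1/6.125 = 0.1633 s.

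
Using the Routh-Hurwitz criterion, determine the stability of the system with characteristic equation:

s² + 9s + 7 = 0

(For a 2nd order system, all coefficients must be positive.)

Coefficients: 1, 9, 7. All positive, so system is stable.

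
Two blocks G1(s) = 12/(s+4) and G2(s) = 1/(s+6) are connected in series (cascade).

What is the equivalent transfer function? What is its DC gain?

Series: multiply transfer functions. G_eq = 12/(s+4) × 1/(s+6) = 12/((s+4)(s+6)). DC gain = 12/(4×6) = 0.5.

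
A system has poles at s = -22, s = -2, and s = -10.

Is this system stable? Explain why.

All poles are in the left half-plane. System is stable.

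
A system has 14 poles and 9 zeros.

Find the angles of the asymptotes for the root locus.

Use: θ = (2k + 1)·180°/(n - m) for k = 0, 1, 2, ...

n - m = 14 - 9 = 5. Angles: θk = (2k + 1)·180°/5 = 36°, 108°, 180°, 252°, 324°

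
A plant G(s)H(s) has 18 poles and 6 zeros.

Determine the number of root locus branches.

Root locus has n branches where n = number of poles = 18.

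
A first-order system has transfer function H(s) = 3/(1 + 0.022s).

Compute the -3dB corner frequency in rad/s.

Corner frequency = 1/τ = 1/0.022 = 45.455 rad/s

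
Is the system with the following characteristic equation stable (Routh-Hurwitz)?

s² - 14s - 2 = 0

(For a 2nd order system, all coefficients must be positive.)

Coefficients: 1, -14, -2. b=-14, c=-2 not positive, so system is unstable.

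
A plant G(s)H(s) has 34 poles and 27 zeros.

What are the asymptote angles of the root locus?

n - m = 34 - 27 = 7. Angles: θk = (2k + 1)·180°/7 = 25.71°, 77.14°, 128.57°, 180°, 231.43°, 282.86°, 334.29°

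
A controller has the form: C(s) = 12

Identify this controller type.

This is a Proportional (P) controller.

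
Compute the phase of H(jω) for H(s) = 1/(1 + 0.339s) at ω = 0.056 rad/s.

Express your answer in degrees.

Phase = -arctan(ωτ) = -arctan(0.056 × 0.339) = -1.1°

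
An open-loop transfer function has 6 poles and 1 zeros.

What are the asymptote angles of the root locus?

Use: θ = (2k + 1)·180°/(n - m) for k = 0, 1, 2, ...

n - m = 6 - 1 = 5. Angles: θk = (2k + 1)·180°/5 = 36°, 108°, 180°, 252°, 324°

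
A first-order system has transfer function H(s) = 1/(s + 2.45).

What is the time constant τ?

For H(s) = 1/(s + 1/τ), the pole is at -1/τ = -2.45, so τ = 1/2.45 = 0.4082 s.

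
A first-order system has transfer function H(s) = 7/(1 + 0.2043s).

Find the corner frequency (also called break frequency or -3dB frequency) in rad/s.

Corner frequency = 1/τ = 1/0.2043 = 4.895 rad/s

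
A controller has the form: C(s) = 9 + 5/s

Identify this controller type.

This is a Proportional-Integral (PI) controller.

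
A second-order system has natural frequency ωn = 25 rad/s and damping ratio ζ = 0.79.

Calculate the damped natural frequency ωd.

ωd = ωn√(1 - ζ²) = 25√(1 - 0.79²) = 15.33 rad/s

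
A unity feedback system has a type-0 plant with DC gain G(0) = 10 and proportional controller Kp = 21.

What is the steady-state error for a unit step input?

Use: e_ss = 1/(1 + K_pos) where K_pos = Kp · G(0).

K_pos = Kp · G(0) = 21 × 10 = 210. e_ss = 1/(1 + 210) = 0.0047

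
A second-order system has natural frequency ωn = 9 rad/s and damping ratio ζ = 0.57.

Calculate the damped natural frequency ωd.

ωd = ωn√(1 - ζ²) = 9√(1 - 0.57²) = 7.39 rad/s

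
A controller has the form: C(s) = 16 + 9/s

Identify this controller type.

This is a Proportional-Integral (PI) controller.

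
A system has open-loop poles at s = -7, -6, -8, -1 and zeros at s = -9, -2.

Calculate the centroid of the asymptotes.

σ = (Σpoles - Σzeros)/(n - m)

σ = (Σpoles - Σzeros)/(n - m) = (-22 - (-11))/(4 - 2) = -11/2 = -5.5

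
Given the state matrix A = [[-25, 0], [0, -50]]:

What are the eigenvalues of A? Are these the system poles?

For diagonal matrix, eigenvalues are diagonal entries: λ₁ = -25, λ₂ = -50. Eigenvalues of A = system poles.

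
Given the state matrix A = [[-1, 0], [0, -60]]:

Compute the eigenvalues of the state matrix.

For diagonal matrix, eigenvalues are diagonal entries: λ₁ = -1, λ₂ = -60.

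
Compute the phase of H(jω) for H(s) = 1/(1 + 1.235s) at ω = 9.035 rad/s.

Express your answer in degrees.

Phase = -arctan(ωτ) = -arctan(9.035 × 1.235) = -84.9°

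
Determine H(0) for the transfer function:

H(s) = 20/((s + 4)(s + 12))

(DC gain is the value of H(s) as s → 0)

DC gain = H(0) = 20/(4 × 12) = 20/48 = 0.4167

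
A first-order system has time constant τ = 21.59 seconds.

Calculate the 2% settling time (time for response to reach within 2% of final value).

For first-order system, 2% settling time ≈ 4τ = 4 × 21.59 = 86.36 s.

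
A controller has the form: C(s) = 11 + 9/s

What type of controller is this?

This is a Proportional-Integral (PI) controller.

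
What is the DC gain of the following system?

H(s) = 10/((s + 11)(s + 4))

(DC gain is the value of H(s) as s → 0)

DC gain = H(0) = 10/(11 × 4) = 10/44 = 0.2273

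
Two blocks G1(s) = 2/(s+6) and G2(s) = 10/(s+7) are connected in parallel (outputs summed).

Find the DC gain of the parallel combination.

Parallel: G_eq = G1 + G2. DC gain = G1(0) + G2(0) = 2/6 + 10/7 = 0.3333 + 1.4286 = 1.7619.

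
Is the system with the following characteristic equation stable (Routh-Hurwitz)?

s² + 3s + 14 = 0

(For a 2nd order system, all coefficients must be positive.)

Coefficients: 1, 3, 14. All positive, so system is stable.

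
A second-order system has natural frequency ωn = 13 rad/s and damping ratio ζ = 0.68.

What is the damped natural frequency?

ωd = ωn√(1 - ζ²) = 13√(1 - 0.68²) = 9.53 rad/s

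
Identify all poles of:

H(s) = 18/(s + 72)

Pole is where denominator = 0: s + 72 = 0, so s = -72.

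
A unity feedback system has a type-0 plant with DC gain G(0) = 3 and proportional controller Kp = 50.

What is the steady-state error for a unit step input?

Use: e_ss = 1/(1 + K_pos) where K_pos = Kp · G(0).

K_pos = Kp · G(0) = 50 × 3 = 150. e_ss = 1/(1 + 150) = 0.0066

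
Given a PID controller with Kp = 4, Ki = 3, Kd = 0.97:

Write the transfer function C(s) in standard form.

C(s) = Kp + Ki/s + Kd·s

Substituting values: C(s) = 4 + 3/s + 0.97s = (0.97s² + 4s + 3)/s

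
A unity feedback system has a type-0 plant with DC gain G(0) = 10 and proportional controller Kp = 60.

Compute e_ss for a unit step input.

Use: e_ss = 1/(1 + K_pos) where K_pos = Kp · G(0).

K_pos = Kp · G(0) = 60 × 10 = 600. e_ss = 1/(1 + 600) = 0.0017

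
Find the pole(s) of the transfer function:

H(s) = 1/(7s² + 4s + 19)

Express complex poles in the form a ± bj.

Discriminant = 4² - 4×7×19 = 16 - 532 = -516 < 0, so the poles are a complex conjugate pair s = (-4 ± j√516)/(2×7). Real part = -4/(2×7) = -4/14 ≈ -0.2857; imaginary part = ±√516/(2×7) ≈ 1.6225. Poles: s = -0.2857 ± 1.6225j.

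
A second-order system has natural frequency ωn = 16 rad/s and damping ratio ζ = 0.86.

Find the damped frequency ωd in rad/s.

ωd = ωn√(1 - ζ²) = 16√(1 - 0.86²) = 8.16 rad/s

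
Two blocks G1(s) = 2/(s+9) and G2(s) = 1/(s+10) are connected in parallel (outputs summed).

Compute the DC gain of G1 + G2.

Parallel: G_eq = G1 + G2. DC gain = G1(0) + G2(0) = 2/9 + 1/10 = 0.2222 + 0.1 = 0.3222.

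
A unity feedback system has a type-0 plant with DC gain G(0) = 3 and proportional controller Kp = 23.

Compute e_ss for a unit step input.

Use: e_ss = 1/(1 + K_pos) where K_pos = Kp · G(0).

K_pos = Kp · G(0) = 23 × 3 = 69. e_ss = 1/(1 + 69) = 0.0143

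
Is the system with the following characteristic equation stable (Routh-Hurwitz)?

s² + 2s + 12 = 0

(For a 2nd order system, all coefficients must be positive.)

Coefficients: 1, 2, 12. All positive, so system is stable.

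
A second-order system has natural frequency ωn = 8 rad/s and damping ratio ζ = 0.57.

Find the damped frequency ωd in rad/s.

ωd = ωn√(1 - ζ²) = 8√(1 - 0.57²) = 6.57 rad/s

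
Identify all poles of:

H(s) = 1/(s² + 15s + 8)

Discriminant = 15² - 4×1×8 = 225 - 32 = 193 > 0, so two distinct real poles. Using quadratic formula: s = (-15 ± √193)/(2×1) = (-15 ± √193)/2, with √193 ≈ 13.8924. s₁ ≈ -0.5538, s₂ ≈ -14.4462. Poles: s₁ = -0.5538, s₂ = -14.4462.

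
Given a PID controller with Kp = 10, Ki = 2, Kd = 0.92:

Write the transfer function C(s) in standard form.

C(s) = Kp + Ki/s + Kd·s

Substituting values: C(s) = 10 + 2/s + 0.92s = (0.92s² + 10s + 2)/s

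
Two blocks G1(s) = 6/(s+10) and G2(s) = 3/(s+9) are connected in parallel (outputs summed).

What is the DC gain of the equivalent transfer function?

Parallel: G_eq = G1 + G2. DC gain = G1(0) + G2(0) = 6/10 + 3/9 = 0.6 + 0.3333 = 0.9333.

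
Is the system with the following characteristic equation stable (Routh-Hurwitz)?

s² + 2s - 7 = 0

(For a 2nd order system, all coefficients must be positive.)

Coefficients: 1, 2, -7. c=-7 not positive, so system is unstable.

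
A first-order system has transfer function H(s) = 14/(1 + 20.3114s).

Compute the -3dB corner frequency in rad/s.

Corner frequency = 1/τ = 1/20.3114 = 0.049 rad/s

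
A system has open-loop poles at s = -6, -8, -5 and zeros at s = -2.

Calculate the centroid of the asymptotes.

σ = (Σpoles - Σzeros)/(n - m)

σ = (Σpoles - Σzeros)/(n - m) = (-19 - (-2))/(3 - 1) = -17/2 = -8.5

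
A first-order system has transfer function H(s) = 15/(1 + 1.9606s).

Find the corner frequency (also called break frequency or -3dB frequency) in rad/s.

Corner frequency = 1/τ = 1/1.9606 = 0.51 rad/s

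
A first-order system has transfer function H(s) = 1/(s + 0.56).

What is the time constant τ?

For H(s) = 1/(s + 1/τ), the pole is at -1/τ = -0.56, so τ = 1/0.56 = 1.7857 s.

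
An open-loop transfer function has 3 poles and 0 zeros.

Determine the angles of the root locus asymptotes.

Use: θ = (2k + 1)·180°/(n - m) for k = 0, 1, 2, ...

n - m = 3 - 0 = 3. Angles: θk = (2k + 1)·180°/3 = 60°, 180°, 300°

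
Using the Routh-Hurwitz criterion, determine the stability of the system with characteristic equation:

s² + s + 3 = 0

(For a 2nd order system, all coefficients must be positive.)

Coefficients: 1, 1, 3. All positive, so system is stable.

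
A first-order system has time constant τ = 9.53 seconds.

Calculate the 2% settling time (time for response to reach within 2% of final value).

For first-order system, 2% settling time ≈ 4τ = 4 × 9.53 = 38.12 s.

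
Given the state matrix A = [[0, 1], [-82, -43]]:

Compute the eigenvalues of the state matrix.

det(A - λI) = λ² - (-43)λ + 82 = (λ - (-2))(λ - (-41)). Eigenvalues: -2, -41.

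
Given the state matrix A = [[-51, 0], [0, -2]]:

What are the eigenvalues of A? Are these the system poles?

For diagonal matrix, eigenvalues are diagonal entries: λ₁ = -51, λ₂ = -2. Eigenvalues of A = system poles.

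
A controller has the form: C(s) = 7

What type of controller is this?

This is a Proportional (P) controller.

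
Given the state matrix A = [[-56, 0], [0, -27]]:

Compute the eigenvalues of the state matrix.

For diagonal matrix, eigenvalues are diagonal entries: λ₁ = -56, λ₂ = -27.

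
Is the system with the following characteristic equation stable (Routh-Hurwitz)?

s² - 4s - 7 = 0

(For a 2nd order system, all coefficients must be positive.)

Coefficients: 1, -4, -7. b=-4, c=-7 not positive, so system is unstable.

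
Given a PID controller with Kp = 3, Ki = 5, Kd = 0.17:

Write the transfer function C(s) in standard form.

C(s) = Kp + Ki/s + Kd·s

Substituting values: C(s) = 3 + 5/s + 0.17s = (0.17s² + 3s + 5)/s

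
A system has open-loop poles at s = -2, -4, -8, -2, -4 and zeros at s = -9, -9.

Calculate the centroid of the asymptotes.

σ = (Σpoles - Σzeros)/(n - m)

σ = (Σpoles - Σzeros)/(n - m) = (-20 - (-18))/(5 - 2) = -2/3 = -0.67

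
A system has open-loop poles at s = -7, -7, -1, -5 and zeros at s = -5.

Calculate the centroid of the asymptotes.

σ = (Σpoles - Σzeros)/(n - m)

σ = (Σpoles - Σzeros)/(n - m) = (-20 - (-5))/(4 - 1) = -15/3 = -5.0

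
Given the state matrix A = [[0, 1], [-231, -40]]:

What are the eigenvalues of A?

det(A - λI) = λ² - (-40)λ + 231 = (λ - (-33))(λ - (-7)). Eigenvalues: -33, -7.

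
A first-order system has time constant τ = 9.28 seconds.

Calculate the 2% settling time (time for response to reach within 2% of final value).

For first-order system, 2% settling time ≈ 4τ = 4 × 9.28 = 37.12 s.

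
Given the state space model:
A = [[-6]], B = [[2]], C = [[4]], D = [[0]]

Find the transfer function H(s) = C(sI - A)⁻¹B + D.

(sI - A)⁻¹ = 1/(s + 6). H(s) = 4 × 2/(s + 6) + 0 = 8/(s + 6).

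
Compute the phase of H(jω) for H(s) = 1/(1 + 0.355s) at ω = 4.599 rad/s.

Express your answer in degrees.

Phase = -arctan(ωτ) = -arctan(4.599 × 0.355) = -58.5°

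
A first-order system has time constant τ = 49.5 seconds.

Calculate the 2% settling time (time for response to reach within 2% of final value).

For first-order system, 2% settling time ≈ 4τ = 4 × 49.5 = 198.0 s.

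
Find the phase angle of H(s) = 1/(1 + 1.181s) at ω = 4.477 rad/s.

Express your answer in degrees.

Phase = -arctan(ωτ) = -arctan(4.477 × 1.181) = -79.3°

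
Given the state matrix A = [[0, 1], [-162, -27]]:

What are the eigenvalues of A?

det(A - λI) = λ² - (-27)λ + 162 = (λ - (-18))(λ - (-9)). Eigenvalues: -18, -9.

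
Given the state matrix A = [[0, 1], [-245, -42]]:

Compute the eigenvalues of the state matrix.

det(A - λI) = λ² - (-42)λ + 245 = (λ - (-35))(λ - (-7)). Eigenvalues: -35, -7.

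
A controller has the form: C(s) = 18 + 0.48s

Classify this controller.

This is a Proportional-Derivative (PD) controller.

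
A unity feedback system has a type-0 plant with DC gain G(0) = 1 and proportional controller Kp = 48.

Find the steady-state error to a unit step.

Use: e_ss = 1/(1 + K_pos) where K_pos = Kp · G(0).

K_pos = Kp · G(0) = 48 × 1 = 48. e_ss = 1/(1 + 48) = 0.0204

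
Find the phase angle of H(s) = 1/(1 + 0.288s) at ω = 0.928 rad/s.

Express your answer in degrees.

Phase = -arctan(ωτ) = -arctan(0.928 × 0.288) = -15.0°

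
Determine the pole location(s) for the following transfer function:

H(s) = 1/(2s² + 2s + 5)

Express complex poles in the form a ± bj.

Discriminant = 2² - 4×2×5 = 4 - 40 = -36 < 0, so the poles are a complex conjugate pair s = (-2 ± j√36)/(2×2). Real part = -2/(2×2) = -2/4 = -0.5; imaginary part = ±√36/(2×2) = 6/4 = 1.5. Poles: s = -0.5 ± 1.5j.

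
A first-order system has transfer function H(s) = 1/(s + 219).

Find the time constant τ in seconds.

For H(s) = 1/(s + 1/τ), the pole is at -1/τ = -219, so τ = 1/219 = 0.0046 s.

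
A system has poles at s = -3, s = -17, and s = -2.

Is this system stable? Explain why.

All poles are in the left half-plane. System is stable.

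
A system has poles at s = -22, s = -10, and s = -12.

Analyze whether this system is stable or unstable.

All poles are in the left half-plane. System is stable.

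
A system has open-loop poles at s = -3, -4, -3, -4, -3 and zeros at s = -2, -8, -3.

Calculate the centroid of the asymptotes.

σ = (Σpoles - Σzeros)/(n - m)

σ = (Σpoles - Σzeros)/(n - m) = (-17 - (-13))/(5 - 3) = -4/2 = -2.0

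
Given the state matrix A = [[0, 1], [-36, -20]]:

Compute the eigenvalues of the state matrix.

det(A - λI) = λ² - (-20)λ + 36 = (λ - (-2))(λ - (-18)). Eigenvalues: -2, -18.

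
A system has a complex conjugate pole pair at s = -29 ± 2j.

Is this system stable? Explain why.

Real part of poles is -29 (< 0, left half-plane). Stable.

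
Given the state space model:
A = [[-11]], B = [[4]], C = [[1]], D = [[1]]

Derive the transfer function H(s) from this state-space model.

(sI - A)⁻¹ = 1/(s + 11). H(s) = 1×4/(s + 11) + 1 = (s + 15)/(s + 11).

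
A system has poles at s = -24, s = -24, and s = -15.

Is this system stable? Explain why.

All poles are in the left half-plane. System is stable.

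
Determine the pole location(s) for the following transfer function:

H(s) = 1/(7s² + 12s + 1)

Discriminant = 12² - 4×7×1 = 144 - 28 = 116 > 0, so two distinct real poles. Using quadratic formula: s = (-12 ± √116)/(2×7) = (-12 ± √116)/14, with √116 ≈ 10.7703. s₁ ≈ -0.0878, s₂ ≈ -1.6265. Poles: s₁ = -0.0878, s₂ = -1.6265.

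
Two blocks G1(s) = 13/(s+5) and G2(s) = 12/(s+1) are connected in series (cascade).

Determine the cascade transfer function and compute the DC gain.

Series: multiply transfer functions. G_eq = 13/(s+5) × 12/(s+1) = 156/((s+5)(s+1)). DC gain = 156/(5×1) = 31.2.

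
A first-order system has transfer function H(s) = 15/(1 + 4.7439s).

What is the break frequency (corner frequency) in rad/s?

Corner frequency = 1/τ = 1/4.7439 = 0.211 rad/s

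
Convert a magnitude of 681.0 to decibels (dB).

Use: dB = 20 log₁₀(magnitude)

dB = 20 log₁₀(681.0) = 56.7 dB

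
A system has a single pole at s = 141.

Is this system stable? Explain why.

Pole at s = 141 is in the right half-plane. Unstable.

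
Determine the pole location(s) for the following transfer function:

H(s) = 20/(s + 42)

Pole is where denominator = 0: s + 42 = 0, so s = -42.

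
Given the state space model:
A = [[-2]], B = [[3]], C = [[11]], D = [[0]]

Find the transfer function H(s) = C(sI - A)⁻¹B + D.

(sI - A)⁻¹ = 1/(s + 2). H(s) = 11 × 3/(s + 2) + 0 = 33/(s + 2).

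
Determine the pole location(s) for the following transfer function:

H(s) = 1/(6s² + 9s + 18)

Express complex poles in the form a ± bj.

Discriminant = 9² - 4×6×18 = 81 - 432 = -351 < 0, so the poles are a complex conjugate pair s = (-9 ± j√351)/(2×6). Real part = -9/(2×6) = -9/12 = -0.75; imaginary part = ±√351/(2×6) ≈ 1.5612. Poles: s = -0.75 ± 1.5612j.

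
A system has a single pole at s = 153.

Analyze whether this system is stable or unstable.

Pole at s = 153 is in the right half-plane. Unstable.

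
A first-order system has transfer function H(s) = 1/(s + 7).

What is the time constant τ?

For H(s) = 1/(s + 1/τ), the pole is at -1/τ = -7, so τ = 1/7 = 0.1429 s.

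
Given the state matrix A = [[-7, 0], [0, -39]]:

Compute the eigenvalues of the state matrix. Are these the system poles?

For diagonal matrix, eigenvalues are diagonal entries: λ₁ = -7, λ₂ = -39. Eigenvalues of A = system poles.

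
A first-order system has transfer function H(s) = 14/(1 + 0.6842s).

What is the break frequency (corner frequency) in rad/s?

Corner frequency = 1/τ = 1/0.6842 = 1.462 rad/s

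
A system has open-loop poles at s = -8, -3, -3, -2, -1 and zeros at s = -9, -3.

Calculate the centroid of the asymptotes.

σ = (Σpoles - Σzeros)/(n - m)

σ = (Σpoles - Σzeros)/(n - m) = (-17 - (-12))/(5 - 2) = -5/3 = -1.67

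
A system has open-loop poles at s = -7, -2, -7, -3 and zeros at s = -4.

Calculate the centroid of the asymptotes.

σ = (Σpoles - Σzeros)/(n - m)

σ = (Σpoles - Σzeros)/(n - m) = (-19 - (-4))/(4 - 1) = -15/3 = -5.0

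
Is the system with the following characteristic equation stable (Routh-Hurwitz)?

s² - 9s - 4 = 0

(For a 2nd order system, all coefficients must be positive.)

Coefficients: 1, -9, -4. b=-9, c=-4 not positive, so system is unstable.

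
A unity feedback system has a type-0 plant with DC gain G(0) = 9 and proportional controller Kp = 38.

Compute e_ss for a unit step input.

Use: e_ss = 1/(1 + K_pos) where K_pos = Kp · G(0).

K_pos = Kp · G(0) = 38 × 9 = 342. e_ss = 1/(1 + 342) = 0.0029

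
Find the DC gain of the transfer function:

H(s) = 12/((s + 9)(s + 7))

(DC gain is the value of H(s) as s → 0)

DC gain = H(0) = 12/(9 × 7) = 12/63 = 0.1905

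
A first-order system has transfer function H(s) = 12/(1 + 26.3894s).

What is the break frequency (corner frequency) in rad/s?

Corner frequency = 1/τ = 1/26.3894 = 0.038 rad/s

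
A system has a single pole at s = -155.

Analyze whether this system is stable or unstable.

Pole at s = -155 is in the left half-plane. Stable.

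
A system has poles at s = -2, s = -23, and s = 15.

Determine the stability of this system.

Pole(s) at s = 15 are not in the left half-plane. System is unstable.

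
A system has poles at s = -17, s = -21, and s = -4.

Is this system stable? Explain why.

All poles are in the left half-plane. System is stable.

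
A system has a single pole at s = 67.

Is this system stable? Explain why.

Pole at s = 67 is in the right half-plane. Unstable.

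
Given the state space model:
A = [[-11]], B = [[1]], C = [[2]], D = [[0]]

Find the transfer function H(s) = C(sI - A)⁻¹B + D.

(sI - A)⁻¹ = 1/(s + 11). H(s) = 2 × 1/(s + 11) + 0 = 2/(s + 11).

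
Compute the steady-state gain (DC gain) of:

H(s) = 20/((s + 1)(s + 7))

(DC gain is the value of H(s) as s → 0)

DC gain = H(0) = 20/(1 × 7) = 20/7 = 2.8571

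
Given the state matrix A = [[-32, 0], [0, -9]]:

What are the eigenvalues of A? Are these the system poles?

For diagonal matrix, eigenvalues are diagonal entries: λ₁ = -32, λ₂ = -9. Eigenvalues of A = system poles.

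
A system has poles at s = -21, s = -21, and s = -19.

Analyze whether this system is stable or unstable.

All poles are in the left half-plane. System is stable.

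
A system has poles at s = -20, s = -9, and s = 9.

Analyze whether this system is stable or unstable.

Pole(s) at s = 9 are not in the left half-plane. System is unstable.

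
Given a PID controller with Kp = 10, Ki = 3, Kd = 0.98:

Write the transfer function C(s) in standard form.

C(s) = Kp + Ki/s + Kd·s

Substituting values: C(s) = 10 + 3/s + 0.98s = (0.98s² + 10s + 3)/s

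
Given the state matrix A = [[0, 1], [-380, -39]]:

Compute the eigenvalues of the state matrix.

det(A - λI) = λ² - (-39)λ + 380 = (λ - (-19))(λ - (-20)). Eigenvalues: -19, -20.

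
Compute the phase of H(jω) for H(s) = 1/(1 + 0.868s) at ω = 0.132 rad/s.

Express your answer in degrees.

Phase = -arctan(ωτ) = -arctan(0.132 × 0.868) = -6.5°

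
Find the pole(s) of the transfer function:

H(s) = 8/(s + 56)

Pole is where denominator = 0: s + 56 = 0, so s = -56.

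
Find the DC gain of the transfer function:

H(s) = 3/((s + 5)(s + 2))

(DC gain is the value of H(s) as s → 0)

DC gain = H(0) = 3/(5 × 2) = 3/10 = 0.3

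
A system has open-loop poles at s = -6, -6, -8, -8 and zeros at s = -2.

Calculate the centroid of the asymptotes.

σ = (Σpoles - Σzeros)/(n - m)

σ = (Σpoles - Σzeros)/(n - m) = (-28 - (-2))/(4 - 1) = -26/3 = -8.67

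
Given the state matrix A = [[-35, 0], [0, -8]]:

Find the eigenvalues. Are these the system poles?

For diagonal matrix, eigenvalues are diagonal entries: λ₁ = -35, λ₂ = -8. Eigenvalues of A = system poles.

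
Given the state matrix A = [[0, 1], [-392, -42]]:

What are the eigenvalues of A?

det(A - λI) = λ² - (-42)λ + 392 = (λ - (-14))(λ - (-28)). Eigenvalues: -14, -28.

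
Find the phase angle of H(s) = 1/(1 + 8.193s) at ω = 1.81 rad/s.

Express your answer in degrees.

Phase = -arctan(ωτ) = -arctan(1.81 × 8.193) = -86.1°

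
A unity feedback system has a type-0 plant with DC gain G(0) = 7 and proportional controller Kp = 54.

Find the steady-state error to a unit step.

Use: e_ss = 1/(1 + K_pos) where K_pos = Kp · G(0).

K_pos = Kp · G(0) = 54 × 7 = 378. e_ss = 1/(1 + 378) = 0.0026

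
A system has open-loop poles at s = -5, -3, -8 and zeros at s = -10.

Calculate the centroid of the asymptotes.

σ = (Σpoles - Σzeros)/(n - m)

σ = (Σpoles - Σzeros)/(n - m) = (-16 - (-10))/(3 - 1) = -6/2 = -3.0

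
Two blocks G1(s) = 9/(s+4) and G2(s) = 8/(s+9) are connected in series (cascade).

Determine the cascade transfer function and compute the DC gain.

Series: multiply transfer functions. G_eq = 9/(s+4) × 8/(s+9) = 72/((s+4)(s+9)). DC gain = 72/(4×9) = 2.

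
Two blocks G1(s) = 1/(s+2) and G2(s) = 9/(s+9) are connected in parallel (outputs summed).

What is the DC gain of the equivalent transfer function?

Parallel: G_eq = G1 + G2. DC gain = G1(0) + G2(0) = 1/2 + 9/9 = 0.5 + 1 = 1.5.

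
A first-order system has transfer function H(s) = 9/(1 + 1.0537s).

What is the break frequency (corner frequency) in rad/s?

Corner frequency = 1/τ = 1/1.0537 = 0.949 rad/s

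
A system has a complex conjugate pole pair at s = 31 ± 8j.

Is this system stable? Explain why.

Real part of poles is 31 (> 0, right half-plane). Unstable.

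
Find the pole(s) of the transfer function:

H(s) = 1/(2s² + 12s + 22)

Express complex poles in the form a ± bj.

Discriminant = 12² - 4×2×22 = 144 - 176 = -32 < 0, so the poles are a complex conjugate pair s = (-12 ± j√32)/(2×2). Real part = -12/(2×2) = -12/4 = -3; imaginary part = ±√32/(2×2) ≈ 1.4142. Poles: s = -3 ± 1.4142j.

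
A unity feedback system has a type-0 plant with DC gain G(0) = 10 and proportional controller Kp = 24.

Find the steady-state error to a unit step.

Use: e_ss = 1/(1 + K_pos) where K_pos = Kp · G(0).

K_pos = Kp · G(0) = 24 × 10 = 240. e_ss = 1/(1 + 240) = 0.0041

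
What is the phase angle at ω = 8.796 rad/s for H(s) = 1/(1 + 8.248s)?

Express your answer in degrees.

Phase = -arctan(ωτ) = -arctan(8.796 × 8.248) = -89.2°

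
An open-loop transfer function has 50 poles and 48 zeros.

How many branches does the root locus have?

Root locus has n branches where n = number of poles = 50.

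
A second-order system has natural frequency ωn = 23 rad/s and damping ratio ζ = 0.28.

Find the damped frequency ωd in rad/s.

ωd = ωn√(1 - ζ²) = 23√(1 - 0.28²) = 22.08 rad/s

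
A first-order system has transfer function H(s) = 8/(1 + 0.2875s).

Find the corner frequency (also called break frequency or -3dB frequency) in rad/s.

Corner frequency = 1/τ = 1/0.2875 = 3.478 rad/s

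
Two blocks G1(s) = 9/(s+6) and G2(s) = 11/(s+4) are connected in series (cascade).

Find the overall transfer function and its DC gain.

Series: multiply transfer functions. G_eq = 9/(s+6) × 11/(s+4) = 99/((s+6)(s+4)). DC gain = 99/(6×4) = 4.125.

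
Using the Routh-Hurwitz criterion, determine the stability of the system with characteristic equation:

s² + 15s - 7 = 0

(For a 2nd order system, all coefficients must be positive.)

Coefficients: 1, 15, -7. c=-7 not positive, so system is unstable.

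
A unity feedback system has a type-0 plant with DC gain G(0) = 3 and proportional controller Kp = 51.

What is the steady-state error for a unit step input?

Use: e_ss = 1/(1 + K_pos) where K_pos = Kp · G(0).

K_pos = Kp · G(0) = 51 × 3 = 153. e_ss = 1/(1 + 153) = 0.0065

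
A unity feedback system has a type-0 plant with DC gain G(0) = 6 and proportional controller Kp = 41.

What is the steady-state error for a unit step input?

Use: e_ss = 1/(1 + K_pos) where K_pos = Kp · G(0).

K_pos = Kp · G(0) = 41 × 6 = 246. e_ss = 1/(1 + 246) = 0.0040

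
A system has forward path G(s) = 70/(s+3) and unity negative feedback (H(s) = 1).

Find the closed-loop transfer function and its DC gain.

T(s) = G/(1+GH) = [70/(s+3)] / [1 + 70/(s+3)] = 70/(s+3+70) = 70/(s+73). DC gain = 70/73 = 0.9589.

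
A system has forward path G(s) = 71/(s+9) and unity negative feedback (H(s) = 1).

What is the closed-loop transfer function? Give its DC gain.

T(s) = G/(1+GH) = [71/(s+9)] / [1 + 71/(s+9)] = 71/(s+9+71) = 71/(s+80). DC gain = 71/80 = 0.8875.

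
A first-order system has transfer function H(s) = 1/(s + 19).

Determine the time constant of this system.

For H(s) = 1/(s + 1/τ), the pole is at -1/τ = -19, so τ = 1/19 = 0.0526 s.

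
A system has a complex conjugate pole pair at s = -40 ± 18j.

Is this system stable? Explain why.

Real part of poles is -40 (< 0, left half-plane). Stable.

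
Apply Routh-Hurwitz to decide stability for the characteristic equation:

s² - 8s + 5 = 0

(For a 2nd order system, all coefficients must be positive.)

Coefficients: 1, -8, 5. b=-8 not positive, so system is unstable.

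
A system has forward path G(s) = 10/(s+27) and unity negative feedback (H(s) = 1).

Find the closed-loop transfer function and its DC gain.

T(s) = G/(1+GH) = [10/(s+27)] / [1 + 10/(s+27)] = 10/(s+27+10) = 10/(s+37). DC gain = 10/37 = 0.2703.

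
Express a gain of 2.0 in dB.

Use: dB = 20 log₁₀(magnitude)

dB = 20 log₁₀(2.0) = 6.0 dB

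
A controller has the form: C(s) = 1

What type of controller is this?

This is a Proportional (P) controller.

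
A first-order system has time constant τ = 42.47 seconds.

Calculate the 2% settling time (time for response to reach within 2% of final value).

For first-order system, 2% settling time ≈ 4τ = 4 × 42.47 = 169.88 s.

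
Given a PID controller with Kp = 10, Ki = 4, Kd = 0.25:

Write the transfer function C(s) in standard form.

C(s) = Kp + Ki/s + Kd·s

Substituting values: C(s) = 10 + 4/s + 0.25s = (0.25s² + 10s + 4)/s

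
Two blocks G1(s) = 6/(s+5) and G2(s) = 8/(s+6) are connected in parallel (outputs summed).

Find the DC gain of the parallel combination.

Parallel: G_eq = G1 + G2. DC gain = G1(0) + G2(0) = 6/5 + 8/6 = 1.2 + 1.3333 = 2.5333.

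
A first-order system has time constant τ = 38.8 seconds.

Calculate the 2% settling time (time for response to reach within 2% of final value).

For first-order system, 2% settling time ≈ 4τ = 4 × 38.8 = 155.2 s.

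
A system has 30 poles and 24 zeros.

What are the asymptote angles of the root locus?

n - m = 30 - 24 = 6. Angles: θk = (2k + 1)·180°/6 = 30°, 90°, 150°, 210°, 270°, 330°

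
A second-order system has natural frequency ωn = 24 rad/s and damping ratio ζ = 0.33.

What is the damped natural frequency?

ωd = ωn√(1 - ζ²) = 24√(1 - 0.33²) = 22.66 rad/s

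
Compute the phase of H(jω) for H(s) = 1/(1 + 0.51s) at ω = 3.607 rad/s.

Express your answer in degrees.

Phase = -arctan(ωτ) = -arctan(3.607 × 0.51) = -61.5°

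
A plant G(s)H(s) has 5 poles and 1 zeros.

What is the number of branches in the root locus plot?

Root locus has n branches where n = number of poles = 5.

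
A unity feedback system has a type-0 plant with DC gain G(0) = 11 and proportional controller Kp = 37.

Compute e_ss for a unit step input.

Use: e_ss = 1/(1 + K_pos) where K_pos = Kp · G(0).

K_pos = Kp · G(0) = 37 × 11 = 407. e_ss = 1/(1 + 407) = 0.0025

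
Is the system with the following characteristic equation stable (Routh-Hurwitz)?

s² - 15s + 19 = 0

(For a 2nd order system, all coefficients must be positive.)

Coefficients: 1, -15, 19. b=-15 not positive, so system is unstable.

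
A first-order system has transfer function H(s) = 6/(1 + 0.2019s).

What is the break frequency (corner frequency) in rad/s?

Corner frequency = 1/τ = 1/0.2019 = 4.953 rad/s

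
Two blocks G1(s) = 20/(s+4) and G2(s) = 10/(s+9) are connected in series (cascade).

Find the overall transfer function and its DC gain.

Series: multiply transfer functions. G_eq = 20/(s+4) × 10/(s+9) = 200/((s+4)(s+9)). DC gain = 200/(4×9) = 5.5556.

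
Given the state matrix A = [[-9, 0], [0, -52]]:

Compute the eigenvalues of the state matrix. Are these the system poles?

For diagonal matrix, eigenvalues are diagonal entries: λ₁ = -9, λ₂ = -52. Eigenvalues of A = system poles.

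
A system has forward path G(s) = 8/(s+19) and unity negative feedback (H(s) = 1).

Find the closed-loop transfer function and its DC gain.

T(s) = G/(1+GH) = [8/(s+19)] / [1 + 8/(s+19)] = 8/(s+19+8) = 8/(s+27). DC gain = 8/27 = 0.2963.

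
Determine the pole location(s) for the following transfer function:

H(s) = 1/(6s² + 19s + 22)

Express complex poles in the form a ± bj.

Discriminant = 19² - 4×6×22 = 361 - 528 = -167 < 0, so the poles are a complex conjugate pair s = (-19 ± j√167)/(2×6). Real part = -19/(2×6) = -19/12 ≈ -1.5833; imaginary part = ±√167/(2×6) ≈ 1.0769. Poles: s = -1.5833 ± 1.0769j.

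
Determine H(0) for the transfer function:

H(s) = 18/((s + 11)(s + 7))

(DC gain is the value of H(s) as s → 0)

DC gain = H(0) = 18/(11 × 7) = 18/77 = 0.2338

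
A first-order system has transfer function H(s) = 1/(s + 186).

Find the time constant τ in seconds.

For H(s) = 1/(s + 1/τ), the pole is at -1/τ = -186, so τ = 1/186 = 0.0054 s.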